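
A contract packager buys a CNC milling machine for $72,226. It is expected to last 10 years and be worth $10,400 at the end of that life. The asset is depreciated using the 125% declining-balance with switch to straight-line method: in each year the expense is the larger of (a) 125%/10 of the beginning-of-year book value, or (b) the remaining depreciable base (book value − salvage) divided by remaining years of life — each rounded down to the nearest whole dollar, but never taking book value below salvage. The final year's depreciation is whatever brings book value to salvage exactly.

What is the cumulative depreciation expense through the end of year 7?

$45,856

Depreciable base = $72,226 − $10,400 = $61,826.
Year 1: DB = ⌊$72,226 × 125%/10⌋ = $9,028; SL = ⌊$61,826/10⌋ = $6,182 → take DB $9,028. Book value $63,198.
Year 2: DB = ⌊$63,198 × 125%/10⌋ = $7,899; SL = ⌊$52,798/9⌋ = $5,866 → take DB $7,899. Book value $55,299.
Year 3: DB = ⌊$55,299 × 125%/10⌋ = $6,912; SL = ⌊$44,899/8⌋ = $5,612 → take DB $6,912. Book value $48,387.
Year 4: DB = ⌊$48,387 × 125%/10⌋ = $6,048; SL = ⌊$37,987/7⌋ = $5,426 → take DB $6,048. Book value $42,339.
Year 5: DB = ⌊$42,339 × 125%/10⌋ = $5,292; SL = ⌊$31,939/6⌋ = $5,323 → take SL $5,323. Book value $37,016.
Year 6: DB = ⌊$37,016 × 125%/10⌋ = $4,627; SL = ⌊$26,616/5⌋ = $5,323 → take SL $5,323. Book value $31,693.
Year 7: DB = ⌊$31,693 × 125%/10⌋ = $3,961; SL = ⌊$21,293/4⌋ = $5,323 → take SL $5,323. Book value $26,370.
Accumulated through year 7 = $72,226 − $26,370 = $45,856.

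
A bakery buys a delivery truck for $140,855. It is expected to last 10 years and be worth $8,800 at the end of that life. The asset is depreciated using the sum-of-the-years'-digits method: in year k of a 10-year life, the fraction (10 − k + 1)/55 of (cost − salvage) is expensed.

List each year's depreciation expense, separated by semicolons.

$24,010; $21,609; $19,208; $16,807; $14,406; $12,005; $9,604; $7,203; $4,802; $2,401

Depreciable base = $140,855 − $8,800 = $132,055.
Sum of the years' digits = 10+9+8+7+6+5+4+3+2+1 = 55.
Year 1: $132,055 × 10/55 = $24,010. Book value $116,845.
Year 2: $132,055 × 9/55 = $21,609. Book value $95,236.
Year 3: $132,055 × 8/55 = $19,208. Book value $76,028.
Year 4: $132,055 × 7/55 = $16,807. Book value $59,221.
Year 5: $132,055 × 6/55 = $14,406. Book value $44,815.
Year 6: $132,055 × 5/55 = $12,005. Book value $32,810.
Year 7: $132,055 × 4/55 = $9,604. Book value $23,206.
Year 8: $132,055 × 3/55 = $7,203. Book value $16,003.
Year 9: $132,055 × 2/55 = $4,802. Book value $11,201.
Year 10: $132,055 × 1/55 = $2,401. Book value $8,800.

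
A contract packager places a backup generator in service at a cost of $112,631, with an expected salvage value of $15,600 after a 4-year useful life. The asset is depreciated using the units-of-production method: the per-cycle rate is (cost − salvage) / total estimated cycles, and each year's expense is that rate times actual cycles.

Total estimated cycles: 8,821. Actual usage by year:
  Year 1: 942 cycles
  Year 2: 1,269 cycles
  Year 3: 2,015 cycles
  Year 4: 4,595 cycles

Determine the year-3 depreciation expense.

Depreciable base = $112,631 − $15,600 = $97,031.
Rate = $97,031 / 8,821 cycles = $11 per cycle.
Year 1: 942 × $11 = $10,362. Book value $102,269.
Year 2: 1,269 × $11 = $13,959. Book value $88,310.
Year 3: 2,015 × $11 = $22,165. Book value $66,145.

$22,165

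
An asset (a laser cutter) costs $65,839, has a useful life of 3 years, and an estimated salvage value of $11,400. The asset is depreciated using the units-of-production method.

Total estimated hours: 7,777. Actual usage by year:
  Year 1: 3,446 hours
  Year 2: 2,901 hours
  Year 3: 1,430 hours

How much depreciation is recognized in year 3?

Depreciable base = $65,839 − $11,400 = $54,439.
Rate = $54,439 / 7,777 hours = $7 per hour.
Year 1: 3,446 × $7 = $24,122. Book value $41,717.
Year 2: 2,901 × $7 = $20,307. Book value $21,410.
Year 3: 1,430 × $7 = $10,010. Book value $11,400.

$10,010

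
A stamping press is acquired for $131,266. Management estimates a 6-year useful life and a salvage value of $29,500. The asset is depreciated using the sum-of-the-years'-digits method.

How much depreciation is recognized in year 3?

$19,384

Depreciable base = $131,266 − $29,500 = $101,766.
Sum of the years' digits = 6+5+4+3+2+1 = 21.
Year 1: $101,766 × 6/21 = $29,076. Book value $102,190.
Year 2: $101,766 × 5/21 = $24,230. Book value $77,960.
Year 3: $101,766 × 4/21 = $19,384. Book value $58,576.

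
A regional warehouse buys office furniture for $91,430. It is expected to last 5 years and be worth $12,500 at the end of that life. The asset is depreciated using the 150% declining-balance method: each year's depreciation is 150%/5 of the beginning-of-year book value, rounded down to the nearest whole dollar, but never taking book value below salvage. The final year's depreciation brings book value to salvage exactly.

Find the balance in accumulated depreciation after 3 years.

$60,069

Depreciable base = $91,430 − $12,500 = $78,930.
Year 1: ⌊$91,430 × 150%/5⌋ = $27,429. Book value $64,001.
Year 2: ⌊$64,001 × 150%/5⌋ = $19,200. Book value $44,801.
Year 3: ⌊$44,801 × 150%/5⌋ = $13,440. Book value $31,361.
Accumulated through year 3 = $91,430 − $31,361 = $60,069.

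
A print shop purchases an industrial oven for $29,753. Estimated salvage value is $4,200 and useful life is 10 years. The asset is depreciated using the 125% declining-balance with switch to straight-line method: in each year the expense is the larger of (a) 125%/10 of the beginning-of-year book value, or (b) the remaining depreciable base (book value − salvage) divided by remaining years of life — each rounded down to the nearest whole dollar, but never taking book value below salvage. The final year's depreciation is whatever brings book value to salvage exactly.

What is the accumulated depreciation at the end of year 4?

Depreciable base = $29,753 − $4,200 = $25,553.
Year 1: DB = ⌊$29,753 × 125%/10⌋ = $3,719; SL = ⌊$25,553/10⌋ = $2,555 → take DB $3,719. Book value $26,034.
Year 2: DB = ⌊$26,034 × 125%/10⌋ = $3,254; SL = ⌊$21,834/9⌋ = $2,426 → take DB $3,254. Book value $22,780.
Year 3: DB = ⌊$22,780 × 125%/10⌋ = $2,847; SL = ⌊$18,580/8⌋ = $2,322 → take DB $2,847. Book value $19,933.
Year 4: DB = ⌊$19,933 × 125%/10⌋ = $2,491; SL = ⌊$15,733/7⌋ = $2,247 → take DB $2,491. Book value $17,442.
Accumulated through year 4 = $29,753 − $17,442 = $12,311.

$12,311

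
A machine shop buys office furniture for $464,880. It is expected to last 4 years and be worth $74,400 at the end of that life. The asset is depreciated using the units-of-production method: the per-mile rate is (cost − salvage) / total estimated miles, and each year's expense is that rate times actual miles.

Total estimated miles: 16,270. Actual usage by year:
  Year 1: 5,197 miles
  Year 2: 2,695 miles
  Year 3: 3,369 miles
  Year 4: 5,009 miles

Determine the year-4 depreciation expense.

Depreciable base = $464,880 − $74,400 = $390,480.
Rate = $390,480 / 16,270 miles = $24 per mile.
Year 1: 5,197 × $24 = $124,728. Book value $340,152.
Year 2: 2,695 × $24 = $64,680. Book value $275,472.
Year 3: 3,369 × $24 = $80,856. Book value $194,616.
Year 4: 5,009 × $24 = $120,216. Book value $74,400.

$120,216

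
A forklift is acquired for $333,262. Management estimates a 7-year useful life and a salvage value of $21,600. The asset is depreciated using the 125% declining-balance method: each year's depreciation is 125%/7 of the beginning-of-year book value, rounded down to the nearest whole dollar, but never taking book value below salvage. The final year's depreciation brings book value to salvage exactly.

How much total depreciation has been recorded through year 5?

Depreciable base = $333,262 − $21,600 = $311,662.
Year 1: ⌊$333,262 × 125%/7⌋ = $59,511. Book value $273,751.
Year 2: ⌊$273,751 × 125%/7⌋ = $48,884. Book value $224,867.
Year 3: ⌊$224,867 × 125%/7⌋ = $40,154. Book value $184,713.
Year 4: ⌊$184,713 × 125%/7⌋ = $32,984. Book value $151,729.
Year 5: ⌊$151,729 × 125%/7⌋ = $27,094. Book value $124,635.
Accumulated through year 5 = $333,262 − $124,635 = $208,627.

$208,627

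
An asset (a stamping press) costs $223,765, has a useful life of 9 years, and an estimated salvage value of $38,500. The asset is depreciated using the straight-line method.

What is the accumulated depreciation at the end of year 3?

$61,755

Depreciable base = $223,765 − $38,500 = $185,265.
Annual expense = $185,265 / 9 = $20,585.
End of year 1: book value $203,180.
End of year 2: book value $182,595.
End of year 3: book value $162,010.
Accumulated through year 3 = $223,765 − $162,010 = $61,755.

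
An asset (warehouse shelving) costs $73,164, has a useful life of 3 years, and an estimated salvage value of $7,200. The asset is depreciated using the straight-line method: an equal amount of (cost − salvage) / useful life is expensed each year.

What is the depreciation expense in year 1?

Depreciable base = $73,164 − $7,200 = $65,964.
Annual expense = $65,964 / 3 = $21,988.

$21,988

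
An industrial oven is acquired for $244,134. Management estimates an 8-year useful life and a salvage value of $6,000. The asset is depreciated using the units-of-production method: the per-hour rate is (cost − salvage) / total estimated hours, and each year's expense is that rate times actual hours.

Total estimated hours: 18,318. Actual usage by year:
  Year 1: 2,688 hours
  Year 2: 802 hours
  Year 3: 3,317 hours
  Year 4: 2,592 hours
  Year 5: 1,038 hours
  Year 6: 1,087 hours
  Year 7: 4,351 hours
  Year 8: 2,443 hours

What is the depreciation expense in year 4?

Depreciable base = $244,134 − $6,000 = $238,134.
Rate = $238,134 / 18,318 hours = $13 per hour.
Year 1: 2,688 × $13 = $34,944. Book value $209,190.
Year 2: 802 × $13 = $10,426. Book value $198,764.
Year 3: 3,317 × $13 = $43,121. Book value $155,643.
Year 4: 2,592 × $13 = $33,696. Book value $121,947.

$33,696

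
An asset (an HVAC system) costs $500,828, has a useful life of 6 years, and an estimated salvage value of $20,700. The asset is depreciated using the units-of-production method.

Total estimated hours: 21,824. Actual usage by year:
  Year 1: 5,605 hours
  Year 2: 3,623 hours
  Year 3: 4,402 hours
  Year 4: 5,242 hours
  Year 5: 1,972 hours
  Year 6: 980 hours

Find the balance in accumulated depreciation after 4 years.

$415,184

Depreciable base = $500,828 − $20,700 = $480,128.
Rate = $480,128 / 21,824 hours = $22 per hour.
Year 1: 5,605 × $22 = $123,310. Book value $377,518.
Year 2: 3,623 × $22 = $79,706. Book value $297,812.
Year 3: 4,402 × $22 = $96,844. Book value $200,968.
Year 4: 5,242 × $22 = $115,324. Book value $85,644.
Accumulated through year 4 = $500,828 − $85,644 = $415,184.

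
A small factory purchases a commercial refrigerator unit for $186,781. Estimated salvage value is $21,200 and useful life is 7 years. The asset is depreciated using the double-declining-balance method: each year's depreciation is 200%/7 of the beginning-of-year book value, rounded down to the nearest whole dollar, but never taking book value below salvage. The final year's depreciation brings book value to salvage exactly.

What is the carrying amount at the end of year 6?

Depreciable base = $186,781 − $21,200 = $165,581.
Year 1: ⌊$186,781 × 200%/7⌋ = $53,366. Book value $133,415.
Year 2: ⌊$133,415 × 200%/7⌋ = $38,118. Book value $95,297.
Year 3: ⌊$95,297 × 200%/7⌋ = $27,227. Book value $68,070.
Year 4: ⌊$68,070 × 200%/7⌋ = $19,448. Book value $48,622.
Year 5: ⌊$48,622 × 200%/7⌋ = $13,892. Book value $34,730.
Year 6: ⌊$34,730 × 200%/7⌋ = $9,922. Book value $24,808.

$24,808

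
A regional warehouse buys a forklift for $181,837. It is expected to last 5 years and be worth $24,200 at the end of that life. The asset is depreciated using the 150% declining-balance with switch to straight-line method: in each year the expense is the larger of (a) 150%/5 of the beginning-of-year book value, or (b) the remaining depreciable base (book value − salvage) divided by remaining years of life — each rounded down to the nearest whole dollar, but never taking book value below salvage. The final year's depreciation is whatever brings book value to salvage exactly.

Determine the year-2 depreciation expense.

$38,185

Depreciable base = $181,837 − $24,200 = $157,637.
Year 1: DB = ⌊$181,837 × 150%/5⌋ = $54,551; SL = ⌊$157,637/5⌋ = $31,527 → take DB $54,551. Book value $127,286.
Year 2: DB = ⌊$127,286 × 150%/5⌋ = $38,185; SL = ⌊$103,086/4⌋ = $25,771 → take DB $38,185. Book value $89,101.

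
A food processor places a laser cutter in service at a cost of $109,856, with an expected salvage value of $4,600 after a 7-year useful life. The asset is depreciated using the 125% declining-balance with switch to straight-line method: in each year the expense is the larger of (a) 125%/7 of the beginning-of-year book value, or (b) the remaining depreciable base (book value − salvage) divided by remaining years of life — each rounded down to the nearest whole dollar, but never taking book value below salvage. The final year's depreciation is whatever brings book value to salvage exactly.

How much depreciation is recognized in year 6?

Depreciable base = $109,856 − $4,600 = $105,256.
Year 1: DB = ⌊$109,856 × 125%/7⌋ = $19,617; SL = ⌊$105,256/7⌋ = $15,036 → take DB $19,617. Book value $90,239.
Year 2: DB = ⌊$90,239 × 125%/7⌋ = $16,114; SL = ⌊$85,639/6⌋ = $14,273 → take DB $16,114. Book value $74,125.
Year 3: DB = ⌊$74,125 × 125%/7⌋ = $13,236; SL = ⌊$69,525/5⌋ = $13,905 → take SL $13,905. Book value $60,220.
Year 4: DB = ⌊$60,220 × 125%/7⌋ = $10,753; SL = ⌊$55,620/4⌋ = $13,905 → take SL $13,905. Book value $46,315.
Year 5: DB = ⌊$46,315 × 125%/7⌋ = $8,270; SL = ⌊$41,715/3⌋ = $13,905 → take SL $13,905. Book value $32,410.
Year 6: DB = ⌊$32,410 × 125%/7⌋ = $5,787; SL = ⌊$27,810/2⌋ = $13,905 → take SL $13,905. Book value $18,505.

$13,905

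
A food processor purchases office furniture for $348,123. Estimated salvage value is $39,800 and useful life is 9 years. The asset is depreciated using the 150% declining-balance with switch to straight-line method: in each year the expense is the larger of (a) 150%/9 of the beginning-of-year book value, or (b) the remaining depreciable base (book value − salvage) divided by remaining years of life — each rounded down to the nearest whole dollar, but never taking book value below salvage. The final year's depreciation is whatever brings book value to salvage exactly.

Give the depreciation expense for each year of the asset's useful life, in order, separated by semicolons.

Depreciable base = $348,123 − $39,800 = $308,323.
Year 1: DB = ⌊$348,123 × 150%/9⌋ = $58,020; SL = ⌊$308,323/9⌋ = $34,258 → take DB $58,020. Book value $290,103.
Year 2: DB = ⌊$290,103 × 150%/9⌋ = $48,350; SL = ⌊$250,303/8⌋ = $31,287 → take DB $48,350. Book value $241,753.
Year 3: DB = ⌊$241,753 × 150%/9⌋ = $40,292; SL = ⌊$201,953/7⌋ = $28,850 → take DB $40,292. Book value $201,461.
Year 4: DB = ⌊$201,461 × 150%/9⌋ = $33,576; SL = ⌊$161,661/6⌋ = $26,943 → take DB $33,576. Book value $167,885.
Year 5: DB = ⌊$167,885 × 150%/9⌋ = $27,980; SL = ⌊$128,085/5⌋ = $25,617 → take DB $27,980. Book value $139,905.
Year 6: DB = ⌊$139,905 × 150%/9⌋ = $23,317; SL = ⌊$100,105/4⌋ = $25,026 → take SL $25,026. Book value $114,879.
Year 7: DB = ⌊$114,879 × 150%/9⌋ = $19,146; SL = ⌊$75,079/3⌋ = $25,026 → take SL $25,026. Book value $89,853.
Year 8: DB = ⌊$89,853 × 150%/9⌋ = $14,975; SL = ⌊$50,053/2⌋ = $25,026 → take SL $25,026. Book value $64,827.
Year 9 (final): $64,827 − $39,800 = $25,027. Book value $39,800.

$58,020; $48,350; $40,292; $33,576; $27,980; $25,026; $25,026; $25,026; $25,027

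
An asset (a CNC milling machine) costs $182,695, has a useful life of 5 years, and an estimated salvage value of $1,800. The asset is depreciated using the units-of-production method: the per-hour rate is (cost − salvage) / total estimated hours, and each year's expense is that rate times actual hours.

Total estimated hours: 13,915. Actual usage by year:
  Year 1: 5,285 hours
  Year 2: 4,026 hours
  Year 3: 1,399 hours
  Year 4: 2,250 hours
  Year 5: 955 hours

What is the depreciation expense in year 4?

$29,250

Depreciable base = $182,695 − $1,800 = $180,895.
Rate = $180,895 / 13,915 hours = $13 per hour.
Year 1: 5,285 × $13 = $68,705. Book value $113,990.
Year 2: 4,026 × $13 = $52,338. Book value $61,652.
Year 3: 1,399 × $13 = $18,187. Book value $43,465.
Year 4: 2,250 × $13 = $29,250. Book value $14,215.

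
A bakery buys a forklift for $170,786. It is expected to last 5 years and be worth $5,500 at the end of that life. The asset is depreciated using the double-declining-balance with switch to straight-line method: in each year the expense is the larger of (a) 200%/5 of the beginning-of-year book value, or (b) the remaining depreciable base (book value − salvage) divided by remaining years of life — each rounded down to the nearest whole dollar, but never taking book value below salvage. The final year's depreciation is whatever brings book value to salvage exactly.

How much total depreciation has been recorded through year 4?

Depreciable base = $170,786 − $5,500 = $165,286.
Year 1: DB = ⌊$170,786 × 200%/5⌋ = $68,314; SL = ⌊$165,286/5⌋ = $33,057 → take DB $68,314. Book value $102,472.
Year 2: DB = ⌊$102,472 × 200%/5⌋ = $40,988; SL = ⌊$96,972/4⌋ = $24,243 → take DB $40,988. Book value $61,484.
Year 3: DB = ⌊$61,484 × 200%/5⌋ = $24,593; SL = ⌊$55,984/3⌋ = $18,661 → take DB $24,593. Book value $36,891.
Year 4: DB = ⌊$36,891 × 200%/5⌋ = $14,756; SL = ⌊$31,391/2⌋ = $15,695 → take SL $15,695. Book value $21,196.
Accumulated through year 4 = $170,786 − $21,196 = $149,590.

$149,590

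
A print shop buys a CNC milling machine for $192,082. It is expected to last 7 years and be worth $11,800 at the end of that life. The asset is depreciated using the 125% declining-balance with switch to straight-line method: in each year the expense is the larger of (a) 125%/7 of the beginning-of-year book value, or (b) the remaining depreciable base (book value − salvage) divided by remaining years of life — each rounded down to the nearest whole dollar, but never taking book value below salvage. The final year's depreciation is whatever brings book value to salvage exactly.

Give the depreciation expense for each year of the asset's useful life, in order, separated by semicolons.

Depreciable base = $192,082 − $11,800 = $180,282.
Year 1: DB = ⌊$192,082 × 125%/7⌋ = $34,300; SL = ⌊$180,282/7⌋ = $25,754 → take DB $34,300. Book value $157,782.
Year 2: DB = ⌊$157,782 × 125%/7⌋ = $28,175; SL = ⌊$145,982/6⌋ = $24,330 → take DB $28,175. Book value $129,607.
Year 3: DB = ⌊$129,607 × 125%/7⌋ = $23,144; SL = ⌊$117,807/5⌋ = $23,561 → take SL $23,561. Book value $106,046.
Year 4: DB = ⌊$106,046 × 125%/7⌋ = $18,936; SL = ⌊$94,246/4⌋ = $23,561 → take SL $23,561. Book value $82,485.
Year 5: DB = ⌊$82,485 × 125%/7⌋ = $14,729; SL = ⌊$70,685/3⌋ = $23,561 → take SL $23,561. Book value $58,924.
Year 6: DB = ⌊$58,924 × 125%/7⌋ = $10,522; SL = ⌊$47,124/2⌋ = $23,562 → take SL $23,562. Book value $35,362.
Year 7 (final): $35,362 − $11,800 = $23,562. Book value $11,800.

$34,300; $28,175; $23,561; $23,561; $23,561; $23,562; $23,562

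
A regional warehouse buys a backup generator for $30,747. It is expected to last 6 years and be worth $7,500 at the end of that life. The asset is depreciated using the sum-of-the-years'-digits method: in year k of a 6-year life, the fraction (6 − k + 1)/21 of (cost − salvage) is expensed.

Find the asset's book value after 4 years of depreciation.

Depreciable base = $30,747 − $7,500 = $23,247.
Sum of the years' digits = 6+5+4+3+2+1 = 21.
Year 1: $23,247 × 6/21 = $6,642. Book value $24,105.
Year 2: $23,247 × 5/21 = $5,535. Book value $18,570.
Year 3: $23,247 × 4/21 = $4,428. Book value $14,142.
Year 4: $23,247 × 3/21 = $3,321. Book value $10,821.

$10,821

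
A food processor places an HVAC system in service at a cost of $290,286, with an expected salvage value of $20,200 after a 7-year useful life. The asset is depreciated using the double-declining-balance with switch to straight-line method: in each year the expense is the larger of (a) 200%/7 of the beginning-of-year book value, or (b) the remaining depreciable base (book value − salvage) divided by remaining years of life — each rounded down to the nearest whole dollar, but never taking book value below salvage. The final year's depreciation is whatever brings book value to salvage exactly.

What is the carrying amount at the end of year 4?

Depreciable base = $290,286 − $20,200 = $270,086.
Year 1: DB = ⌊$290,286 × 200%/7⌋ = $82,938; SL = ⌊$270,086/7⌋ = $38,583 → take DB $82,938. Book value $207,348.
Year 2: DB = ⌊$207,348 × 200%/7⌋ = $59,242; SL = ⌊$187,148/6⌋ = $31,191 → take DB $59,242. Book value $148,106.
Year 3: DB = ⌊$148,106 × 200%/7⌋ = $42,316; SL = ⌊$127,906/5⌋ = $25,581 → take DB $42,316. Book value $105,790.
Year 4: DB = ⌊$105,790 × 200%/7⌋ = $30,225; SL = ⌊$85,590/4⌋ = $21,397 → take DB $30,225. Book value $75,565.

$75,565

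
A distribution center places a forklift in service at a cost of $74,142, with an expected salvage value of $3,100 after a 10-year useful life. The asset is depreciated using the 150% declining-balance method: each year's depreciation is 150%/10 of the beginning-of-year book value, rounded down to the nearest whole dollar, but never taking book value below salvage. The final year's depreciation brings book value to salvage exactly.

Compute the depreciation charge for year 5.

Depreciable base = $74,142 − $3,100 = $71,042.
Year 1: ⌊$74,142 × 150%/10⌋ = $11,121. Book value $63,021.
Year 2: ⌊$63,021 × 150%/10⌋ = $9,453. Book value $53,568.
Year 3: ⌊$53,568 × 150%/10⌋ = $8,035. Book value $45,533.
Year 4: ⌊$45,533 × 150%/10⌋ = $6,829. Book value $38,704.
Year 5: ⌊$38,704 × 150%/10⌋ = $5,805. Book value $32,899.

$5,805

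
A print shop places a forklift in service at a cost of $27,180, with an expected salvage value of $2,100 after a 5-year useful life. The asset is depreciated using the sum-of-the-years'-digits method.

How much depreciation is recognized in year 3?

$5,016

Depreciable base = $27,180 − $2,100 = $25,080.
Sum of the years' digits = 5+4+3+2+1 = 15.
Year 1: $25,080 × 5/15 = $8,360. Book value $18,820.
Year 2: $25,080 × 4/15 = $6,688. Book value $12,132.
Year 3: $25,080 × 3/15 = $5,016. Book value $7,116.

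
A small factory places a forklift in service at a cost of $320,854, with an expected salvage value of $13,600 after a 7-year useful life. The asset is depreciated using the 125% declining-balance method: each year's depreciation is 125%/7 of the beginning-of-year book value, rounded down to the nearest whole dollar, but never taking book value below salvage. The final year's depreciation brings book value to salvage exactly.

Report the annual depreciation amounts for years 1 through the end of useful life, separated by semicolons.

Depreciable base = $320,854 − $13,600 = $307,254.
Year 1: ⌊$320,854 × 125%/7⌋ = $57,295. Book value $263,559.
Year 2: ⌊$263,559 × 125%/7⌋ = $47,064. Book value $216,495.
Year 3: ⌊$216,495 × 125%/7⌋ = $38,659. Book value $177,836.
Year 4: ⌊$177,836 × 125%/7⌋ = $31,756. Book value $146,080.
Year 5: ⌊$146,080 × 125%/7⌋ = $26,085. Book value $119,995.
Year 6: ⌊$119,995 × 125%/7⌋ = $21,427. Book value $98,568.
Year 7 (final): $98,568 − $13,600 = $84,968. Book value $13,600.

$57,295; $47,064; $38,659; $31,756; $26,085; $21,427; $84,968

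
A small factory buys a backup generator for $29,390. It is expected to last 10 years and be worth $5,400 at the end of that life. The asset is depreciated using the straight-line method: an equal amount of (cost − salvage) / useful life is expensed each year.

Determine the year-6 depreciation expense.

Depreciable base = $29,390 − $5,400 = $23,990.
Annual expense = $23,990 / 10 = $2,399.

$2,399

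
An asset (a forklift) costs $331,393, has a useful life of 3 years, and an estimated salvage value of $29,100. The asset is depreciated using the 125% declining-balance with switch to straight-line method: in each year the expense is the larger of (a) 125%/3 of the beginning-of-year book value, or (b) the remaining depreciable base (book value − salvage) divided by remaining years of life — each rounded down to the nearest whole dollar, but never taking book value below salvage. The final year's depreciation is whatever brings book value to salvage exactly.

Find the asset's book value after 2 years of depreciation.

$111,207

Depreciable base = $331,393 − $29,100 = $302,293.
Year 1: DB = ⌊$331,393 × 125%/3⌋ = $138,080; SL = ⌊$302,293/3⌋ = $100,764 → take DB $138,080. Book value $193,313.
Year 2: DB = ⌊$193,313 × 125%/3⌋ = $80,547; SL = ⌊$164,213/2⌋ = $82,106 → take SL $82,106. Book value $111,207.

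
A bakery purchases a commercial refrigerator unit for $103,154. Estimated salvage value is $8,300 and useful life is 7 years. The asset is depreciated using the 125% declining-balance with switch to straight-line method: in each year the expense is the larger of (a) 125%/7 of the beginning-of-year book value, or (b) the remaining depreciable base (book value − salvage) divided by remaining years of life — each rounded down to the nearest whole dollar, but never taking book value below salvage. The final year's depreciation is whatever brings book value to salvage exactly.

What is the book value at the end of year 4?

Depreciable base = $103,154 − $8,300 = $94,854.
Year 1: DB = ⌊$103,154 × 125%/7⌋ = $18,420; SL = ⌊$94,854/7⌋ = $13,550 → take DB $18,420. Book value $84,734.
Year 2: DB = ⌊$84,734 × 125%/7⌋ = $15,131; SL = ⌊$76,434/6⌋ = $12,739 → take DB $15,131. Book value $69,603.
Year 3: DB = ⌊$69,603 × 125%/7⌋ = $12,429; SL = ⌊$61,303/5⌋ = $12,260 → take DB $12,429. Book value $57,174.
Year 4: DB = ⌊$57,174 × 125%/7⌋ = $10,209; SL = ⌊$48,874/4⌋ = $12,218 → take SL $12,218. Book value $44,956.

$44,956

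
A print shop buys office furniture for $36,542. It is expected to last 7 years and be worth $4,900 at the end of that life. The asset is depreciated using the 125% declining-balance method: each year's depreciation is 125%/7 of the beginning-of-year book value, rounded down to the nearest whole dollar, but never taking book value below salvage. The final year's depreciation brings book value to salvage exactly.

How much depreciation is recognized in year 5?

Depreciable base = $36,542 − $4,900 = $31,642.
Year 1: ⌊$36,542 × 125%/7⌋ = $6,525. Book value $30,017.
Year 2: ⌊$30,017 × 125%/7⌋ = $5,360. Book value $24,657.
Year 3: ⌊$24,657 × 125%/7⌋ = $4,403. Book value $20,254.
Year 4: ⌊$20,254 × 125%/7⌋ = $3,616. Book value $16,638.
Year 5: ⌊$16,638 × 125%/7⌋ = $2,971. Book value $13,667.

$2,971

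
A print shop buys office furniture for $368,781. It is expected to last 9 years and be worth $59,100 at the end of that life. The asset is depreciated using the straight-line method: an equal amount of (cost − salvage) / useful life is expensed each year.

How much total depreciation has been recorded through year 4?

$137,636

Depreciable base = $368,781 − $59,100 = $309,681.
Annual expense = $309,681 / 9 = $34,409.
End of year 1: book value $334,372.
End of year 2: book value $299,963.
End of year 3: book value $265,554.
End of year 4: book value $231,145.
Accumulated through year 4 = $368,781 − $231,145 = $137,636.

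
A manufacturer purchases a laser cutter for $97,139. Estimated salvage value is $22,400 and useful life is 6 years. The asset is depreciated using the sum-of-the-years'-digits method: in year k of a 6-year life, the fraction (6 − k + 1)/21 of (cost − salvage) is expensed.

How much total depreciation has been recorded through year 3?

$53,385

Depreciable base = $97,139 − $22,400 = $74,739.
Sum of the years' digits = 6+5+4+3+2+1 = 21.
Year 1: $74,739 × 6/21 = $21,354. Book value $75,785.
Year 2: $74,739 × 5/21 = $17,795. Book value $57,990.
Year 3: $74,739 × 4/21 = $14,236. Book value $43,754.
Accumulated through year 3 = $97,139 − $43,754 = $53,385.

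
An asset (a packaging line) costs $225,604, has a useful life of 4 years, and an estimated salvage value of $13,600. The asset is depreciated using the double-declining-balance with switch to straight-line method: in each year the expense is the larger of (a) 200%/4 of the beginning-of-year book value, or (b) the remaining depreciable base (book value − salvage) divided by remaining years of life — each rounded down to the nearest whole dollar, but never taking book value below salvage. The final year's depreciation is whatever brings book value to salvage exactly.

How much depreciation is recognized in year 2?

Depreciable base = $225,604 − $13,600 = $212,004.
Year 1: DB = ⌊$225,604 × 200%/4⌋ = $112,802; SL = ⌊$212,004/4⌋ = $53,001 → take DB $112,802. Book value $112,802.
Year 2: DB = ⌊$112,802 × 200%/4⌋ = $56,401; SL = ⌊$99,202/3⌋ = $33,067 → take DB $56,401. Book value $56,401.

$56,401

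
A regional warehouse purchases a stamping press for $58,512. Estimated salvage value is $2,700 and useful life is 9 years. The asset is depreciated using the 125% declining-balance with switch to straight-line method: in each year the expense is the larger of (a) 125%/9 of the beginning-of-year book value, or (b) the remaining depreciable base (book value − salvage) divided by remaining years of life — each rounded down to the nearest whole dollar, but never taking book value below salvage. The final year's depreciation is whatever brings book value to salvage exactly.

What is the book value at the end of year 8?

$8,477

Depreciable base = $58,512 − $2,700 = $55,812.
Year 1: DB = ⌊$58,512 × 125%/9⌋ = $8,126; SL = ⌊$55,812/9⌋ = $6,201 → take DB $8,126. Book value $50,386.
Year 2: DB = ⌊$50,386 × 125%/9⌋ = $6,998; SL = ⌊$47,686/8⌋ = $5,960 → take DB $6,998. Book value $43,388.
Year 3: DB = ⌊$43,388 × 125%/9⌋ = $6,026; SL = ⌊$40,688/7⌋ = $5,812 → take DB $6,026. Book value $37,362.
Year 4: DB = ⌊$37,362 × 125%/9⌋ = $5,189; SL = ⌊$34,662/6⌋ = $5,777 → take SL $5,777. Book value $31,585.
Year 5: DB = ⌊$31,585 × 125%/9⌋ = $4,386; SL = ⌊$28,885/5⌋ = $5,777 → take SL $5,777. Book value $25,808.
Year 6: DB = ⌊$25,808 × 125%/9⌋ = $3,584; SL = ⌊$23,108/4⌋ = $5,777 → take SL $5,777. Book value $20,031.
Year 7: DB = ⌊$20,031 × 125%/9⌋ = $2,782; SL = ⌊$17,331/3⌋ = $5,777 → take SL $5,777. Book value $14,254.
Year 8: DB = ⌊$14,254 × 125%/9⌋ = $1,979; SL = ⌊$11,554/2⌋ = $5,777 → take SL $5,777. Book value $8,477.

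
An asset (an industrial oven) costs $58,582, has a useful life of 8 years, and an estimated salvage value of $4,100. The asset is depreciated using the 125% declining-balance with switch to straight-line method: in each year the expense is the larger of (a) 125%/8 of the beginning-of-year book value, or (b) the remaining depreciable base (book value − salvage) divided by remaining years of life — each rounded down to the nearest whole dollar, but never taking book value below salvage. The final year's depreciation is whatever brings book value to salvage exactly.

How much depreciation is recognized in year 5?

$6,218

Depreciable base = $58,582 − $4,100 = $54,482.
Year 1: DB = ⌊$58,582 × 125%/8⌋ = $9,153; SL = ⌊$54,482/8⌋ = $6,810 → take DB $9,153. Book value $49,429.
Year 2: DB = ⌊$49,429 × 125%/8⌋ = $7,723; SL = ⌊$45,329/7⌋ = $6,475 → take DB $7,723. Book value $41,706.
Year 3: DB = ⌊$41,706 × 125%/8⌋ = $6,516; SL = ⌊$37,606/6⌋ = $6,267 → take DB $6,516. Book value $35,190.
Year 4: DB = ⌊$35,190 × 125%/8⌋ = $5,498; SL = ⌊$31,090/5⌋ = $6,218 → take SL $6,218. Book value $28,972.
Year 5: DB = ⌊$28,972 × 125%/8⌋ = $4,526; SL = ⌊$24,872/4⌋ = $6,218 → take SL $6,218. Book value $22,754.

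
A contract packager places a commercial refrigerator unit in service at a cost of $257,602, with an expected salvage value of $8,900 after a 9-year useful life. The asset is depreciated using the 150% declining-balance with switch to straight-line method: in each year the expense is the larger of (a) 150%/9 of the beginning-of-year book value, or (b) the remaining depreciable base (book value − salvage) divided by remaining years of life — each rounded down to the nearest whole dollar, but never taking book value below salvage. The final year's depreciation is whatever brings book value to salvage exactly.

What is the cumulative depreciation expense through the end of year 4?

Depreciable base = $257,602 − $8,900 = $248,702.
Year 1: DB = ⌊$257,602 × 150%/9⌋ = $42,933; SL = ⌊$248,702/9⌋ = $27,633 → take DB $42,933. Book value $214,669.
Year 2: DB = ⌊$214,669 × 150%/9⌋ = $35,778; SL = ⌊$205,769/8⌋ = $25,721 → take DB $35,778. Book value $178,891.
Year 3: DB = ⌊$178,891 × 150%/9⌋ = $29,815; SL = ⌊$169,991/7⌋ = $24,284 → take DB $29,815. Book value $149,076.
Year 4: DB = ⌊$149,076 × 150%/9⌋ = $24,846; SL = ⌊$140,176/6⌋ = $23,362 → take DB $24,846. Book value $124,230.
Accumulated through year 4 = $257,602 − $124,230 = $133,372.

$133,372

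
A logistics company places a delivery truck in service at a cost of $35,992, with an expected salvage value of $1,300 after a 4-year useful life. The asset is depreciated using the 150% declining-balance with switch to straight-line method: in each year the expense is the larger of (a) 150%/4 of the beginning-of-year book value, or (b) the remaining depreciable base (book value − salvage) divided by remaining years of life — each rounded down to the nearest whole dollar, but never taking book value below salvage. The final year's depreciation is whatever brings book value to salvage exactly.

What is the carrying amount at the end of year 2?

Depreciable base = $35,992 − $1,300 = $34,692.
Year 1: DB = ⌊$35,992 × 150%/4⌋ = $13,497; SL = ⌊$34,692/4⌋ = $8,673 → take DB $13,497. Book value $22,495.
Year 2: DB = ⌊$22,495 × 150%/4⌋ = $8,435; SL = ⌊$21,195/3⌋ = $7,065 → take DB $8,435. Book value $14,060.

$14,060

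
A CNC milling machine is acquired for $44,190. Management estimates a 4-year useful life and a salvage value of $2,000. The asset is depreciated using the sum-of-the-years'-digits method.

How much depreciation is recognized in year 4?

$4,219

Depreciable base = $44,190 − $2,000 = $42,190.
Sum of the years' digits = 4+3+2+1 = 10.
Year 1: $42,190 × 4/10 = $16,876. Book value $27,314.
Year 2: $42,190 × 3/10 = $12,657. Book value $14,657.
Year 3: $42,190 × 2/10 = $8,438. Book value $6,219.
Year 4: $42,190 × 1/10 = $4,219. Book value $2,000.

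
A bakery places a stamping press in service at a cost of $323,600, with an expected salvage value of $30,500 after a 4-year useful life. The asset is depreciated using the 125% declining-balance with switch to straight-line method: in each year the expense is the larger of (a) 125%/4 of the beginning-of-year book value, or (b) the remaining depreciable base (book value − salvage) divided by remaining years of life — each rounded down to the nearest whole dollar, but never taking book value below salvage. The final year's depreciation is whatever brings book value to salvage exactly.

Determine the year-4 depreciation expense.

$61,226

Depreciable base = $323,600 − $30,500 = $293,100.
Year 1: DB = ⌊$323,600 × 125%/4⌋ = $101,125; SL = ⌊$293,100/4⌋ = $73,275 → take DB $101,125. Book value $222,475.
Year 2: DB = ⌊$222,475 × 125%/4⌋ = $69,523; SL = ⌊$191,975/3⌋ = $63,991 → take DB $69,523. Book value $152,952.
Year 3: DB = ⌊$152,952 × 125%/4⌋ = $47,797; SL = ⌊$122,452/2⌋ = $61,226 → take SL $61,226. Book value $91,726.
Year 4 (final): $91,726 − $30,500 = $61,226. Book value $30,500.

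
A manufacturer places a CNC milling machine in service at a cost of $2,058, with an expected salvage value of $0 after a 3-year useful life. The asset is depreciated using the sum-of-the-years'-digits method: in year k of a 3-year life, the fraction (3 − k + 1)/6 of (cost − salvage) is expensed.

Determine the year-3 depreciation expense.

$343

Depreciable base = $2,058 − $0 = $2,058.
Sum of the years' digits = 3+2+1 = 6.
Year 1: $2,058 × 3/6 = $1,029. Book value $1,029.
Year 2: $2,058 × 2/6 = $686. Book value $343.
Year 3: $2,058 × 1/6 = $343. Book value $0.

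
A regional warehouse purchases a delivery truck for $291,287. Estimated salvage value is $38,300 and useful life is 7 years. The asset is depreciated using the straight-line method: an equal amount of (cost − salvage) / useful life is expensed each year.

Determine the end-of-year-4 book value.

Depreciable base = $291,287 − $38,300 = $252,987.
Annual expense = $252,987 / 7 = $36,141.
End of year 1: book value $255,146.
End of year 2: book value $219,005.
End of year 3: book value $182,864.
End of year 4: book value $146,723.

$146,723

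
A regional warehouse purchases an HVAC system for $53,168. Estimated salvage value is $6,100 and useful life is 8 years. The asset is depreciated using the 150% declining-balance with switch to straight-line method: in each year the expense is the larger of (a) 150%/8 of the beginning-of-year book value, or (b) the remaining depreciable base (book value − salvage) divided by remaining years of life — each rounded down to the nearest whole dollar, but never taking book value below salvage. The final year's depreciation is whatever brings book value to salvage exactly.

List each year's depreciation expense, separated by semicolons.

Depreciable base = $53,168 − $6,100 = $47,068.
Year 1: DB = ⌊$53,168 × 150%/8⌋ = $9,969; SL = ⌊$47,068/8⌋ = $5,883 → take DB $9,969. Book value $43,199.
Year 2: DB = ⌊$43,199 × 150%/8⌋ = $8,099; SL = ⌊$37,099/7⌋ = $5,299 → take DB $8,099. Book value $35,100.
Year 3: DB = ⌊$35,100 × 150%/8⌋ = $6,581; SL = ⌊$29,000/6⌋ = $4,833 → take DB $6,581. Book value $28,519.
Year 4: DB = ⌊$28,519 × 150%/8⌋ = $5,347; SL = ⌊$22,419/5⌋ = $4,483 → take DB $5,347. Book value $23,172.
Year 5: DB = ⌊$23,172 × 150%/8⌋ = $4,344; SL = ⌊$17,072/4⌋ = $4,268 → take DB $4,344. Book value $18,828.
Year 6: DB = ⌊$18,828 × 150%/8⌋ = $3,530; SL = ⌊$12,728/3⌋ = $4,242 → take SL $4,242. Book value $14,586.
Year 7: DB = ⌊$14,586 × 150%/8⌋ = $2,734; SL = ⌊$8,486/2⌋ = $4,243 → take SL $4,243. Book value $10,343.
Year 8 (final): $10,343 − $6,100 = $4,243. Book value $6,100.

$9,969; $8,099; $6,581; $5,347; $4,344; $4,242; $4,243; $4,243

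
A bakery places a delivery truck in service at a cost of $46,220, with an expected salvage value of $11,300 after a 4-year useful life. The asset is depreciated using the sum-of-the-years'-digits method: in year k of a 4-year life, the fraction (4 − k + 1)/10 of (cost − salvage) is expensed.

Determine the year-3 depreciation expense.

Depreciable base = $46,220 − $11,300 = $34,920.
Sum of the years' digits = 4+3+2+1 = 10.
Year 1: $34,920 × 4/10 = $13,968. Book value $32,252.
Year 2: $34,920 × 3/10 = $10,476. Book value $21,776.
Year 3: $34,920 × 2/10 = $6,984. Book value $14,792.

$6,984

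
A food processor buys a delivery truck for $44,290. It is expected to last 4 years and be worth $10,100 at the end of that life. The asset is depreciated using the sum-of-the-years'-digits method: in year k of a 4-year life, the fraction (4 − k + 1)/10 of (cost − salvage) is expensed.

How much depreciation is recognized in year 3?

Depreciable base = $44,290 − $10,100 = $34,190.
Sum of the years' digits = 4+3+2+1 = 10.
Year 1: $34,190 × 4/10 = $13,676. Book value $30,614.
Year 2: $34,190 × 3/10 = $10,257. Book value $20,357.
Year 3: $34,190 × 2/10 = $6,838. Book value $13,519.

$6,838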